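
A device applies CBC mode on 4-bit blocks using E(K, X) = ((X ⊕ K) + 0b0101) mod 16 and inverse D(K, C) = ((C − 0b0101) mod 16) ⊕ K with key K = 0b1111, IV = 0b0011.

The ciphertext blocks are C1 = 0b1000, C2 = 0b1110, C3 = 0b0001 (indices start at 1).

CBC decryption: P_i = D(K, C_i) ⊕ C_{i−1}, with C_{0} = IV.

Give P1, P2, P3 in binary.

P1: D(K, 0b1000) = 0b1100; 0b1100 ⊕ 0b0011 = 0b1111.
P2: D(K, 0b1110) = 0b0110; 0b0110 ⊕ 0b1000 = 0b1110.
P3: D(K, 0b0001) = 0b0011; 0b0011 ⊕ 0b1110 = 0b1101.

P1 = 0b1111, P2 = 0b1110, P3 = 0b1101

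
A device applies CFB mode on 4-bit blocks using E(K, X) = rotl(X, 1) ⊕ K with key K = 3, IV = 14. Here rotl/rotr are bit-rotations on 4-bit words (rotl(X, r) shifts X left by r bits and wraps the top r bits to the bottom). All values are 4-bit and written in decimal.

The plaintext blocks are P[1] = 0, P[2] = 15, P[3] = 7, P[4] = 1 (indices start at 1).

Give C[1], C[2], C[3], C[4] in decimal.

C[1] = 14, C[2] = 1, C[3] = 6, C[4] = 14

CFB encryption: C_i = P_i ⊕ E(K, C_{i−1}), with C_{0} = IV.
C[1]: E(K, 14) = 14; 0 ⊕ 14 = 14.
C[2]: E(K, 14) = 14; 15 ⊕ 14 = 1.
C[3]: E(K, 1) = 1; 7 ⊕ 1 = 6.
C[4]: E(K, 6) = 15; 1 ⊕ 15 = 14.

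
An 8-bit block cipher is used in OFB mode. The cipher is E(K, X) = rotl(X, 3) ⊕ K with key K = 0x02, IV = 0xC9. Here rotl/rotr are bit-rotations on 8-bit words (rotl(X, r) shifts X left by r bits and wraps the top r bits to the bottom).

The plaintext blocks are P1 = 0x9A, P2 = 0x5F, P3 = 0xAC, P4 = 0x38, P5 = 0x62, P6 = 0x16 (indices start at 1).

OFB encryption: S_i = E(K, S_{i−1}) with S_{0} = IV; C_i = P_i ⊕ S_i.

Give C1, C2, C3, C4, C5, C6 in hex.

C1: S = E(K, 0xC9) = 0x4C; 0x9A ⊕ 0x4C = 0xD6.
C2: S = E(K, 0x4C) = 0x60; 0x5F ⊕ 0x60 = 0x3F.
C3: S = E(K, 0x60) = 0x01; 0xAC ⊕ 0x01 = 0xAD.
C4: S = E(K, 0x01) = 0x0A; 0x38 ⊕ 0x0A = 0x32.
C5: S = E(K, 0x0A) = 0x52; 0x62 ⊕ 0x52 = 0x30.
C6: S = E(K, 0x52) = 0x90; 0x16 ⊕ 0x90 = 0x86.

C1 = 0xD6, C2 = 0x3F, C3 = 0xAD, C4 = 0x32, C5 = 0x30, C6 = 0x86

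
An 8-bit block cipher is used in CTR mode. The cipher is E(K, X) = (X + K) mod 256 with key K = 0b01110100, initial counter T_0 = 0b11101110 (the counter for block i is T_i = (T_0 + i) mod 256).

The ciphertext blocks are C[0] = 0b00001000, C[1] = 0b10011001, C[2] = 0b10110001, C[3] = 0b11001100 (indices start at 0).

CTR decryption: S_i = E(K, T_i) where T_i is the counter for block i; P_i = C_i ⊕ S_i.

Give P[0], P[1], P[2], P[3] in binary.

P[0]: T = 0b11101110, S = E(K, T) = 0b01100010; 0b00001000 ⊕ 0b01100010 = 0b01101010.
P[1]: T = 0b11101111, S = E(K, T) = 0b01100011; 0b10011001 ⊕ 0b01100011 = 0b11111010.
P[2]: T = 0b11110000, S = E(K, T) = 0b01100100; 0b10110001 ⊕ 0b01100100 = 0b11010101.
P[3]: T = 0b11110001, S = E(K, T) = 0b01100101; 0b11001100 ⊕ 0b01100101 = 0b10101001.

P[0] = 0b01101010, P[1] = 0b11111010, P[2] = 0b11010101, P[3] = 0b10101001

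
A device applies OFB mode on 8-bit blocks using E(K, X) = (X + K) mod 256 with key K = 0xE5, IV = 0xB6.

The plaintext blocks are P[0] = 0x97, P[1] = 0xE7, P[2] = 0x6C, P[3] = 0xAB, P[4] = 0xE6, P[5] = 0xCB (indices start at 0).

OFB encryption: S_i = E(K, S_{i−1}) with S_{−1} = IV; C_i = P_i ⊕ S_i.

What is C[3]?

C[3] = 0xE1

C[0]: S = E(K, 0xB6) = 0x9B; 0x97 ⊕ 0x9B = 0x0C.
C[1]: S = E(K, 0x9B) = 0x80; 0xE7 ⊕ 0x80 = 0x67.
C[2]: S = E(K, 0x80) = 0x65; 0x6C ⊕ 0x65 = 0x09.
C[3]: S = E(K, 0x65) = 0x4A; 0xAB ⊕ 0x4A = 0xE1.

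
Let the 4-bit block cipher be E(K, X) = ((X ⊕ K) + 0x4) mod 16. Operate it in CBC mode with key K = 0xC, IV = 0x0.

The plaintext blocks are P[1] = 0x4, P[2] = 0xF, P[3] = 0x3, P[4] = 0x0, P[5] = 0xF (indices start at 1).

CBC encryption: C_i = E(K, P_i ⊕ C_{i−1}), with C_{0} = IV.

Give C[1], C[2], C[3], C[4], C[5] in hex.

C[1] = 0xC, C[2] = 0x3, C[3] = 0x0, C[4] = 0x0, C[5] = 0x7

C[1]: P[1] ⊕ 0x0 = 0x4; E(K, 0x4) = 0xC.
C[2]: P[2] ⊕ 0xC = 0x3; E(K, 0x3) = 0x3.
C[3]: P[3] ⊕ 0x3 = 0x0; E(K, 0x0) = 0x0.
C[4]: P[4] ⊕ 0x0 = 0x0; E(K, 0x0) = 0x0.
C[5]: P[5] ⊕ 0x0 = 0xF; E(K, 0xF) = 0x7.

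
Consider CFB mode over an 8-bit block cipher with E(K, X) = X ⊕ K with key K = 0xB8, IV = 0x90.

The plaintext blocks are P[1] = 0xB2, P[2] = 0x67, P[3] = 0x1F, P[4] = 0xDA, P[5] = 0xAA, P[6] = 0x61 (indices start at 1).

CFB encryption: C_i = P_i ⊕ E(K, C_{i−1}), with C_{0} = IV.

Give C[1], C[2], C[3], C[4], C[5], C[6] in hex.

C[1] = 0x9A, C[2] = 0x45, C[3] = 0xE2, C[4] = 0x80, C[5] = 0x92, C[6] = 0x4B

C[1]: E(K, 0x90) = 0x28; 0xB2 ⊕ 0x28 = 0x9A.
C[2]: E(K, 0x9A) = 0x22; 0x67 ⊕ 0x22 = 0x45.
C[3]: E(K, 0x45) = 0xFD; 0x1F ⊕ 0xFD = 0xE2.
C[4]: E(K, 0xE2) = 0x5A; 0xDA ⊕ 0x5A = 0x80.
C[5]: E(K, 0x80) = 0x38; 0xAA ⊕ 0x38 = 0x92.
C[6]: E(K, 0x92) = 0x2A; 0x61 ⊕ 0x2A = 0x4B.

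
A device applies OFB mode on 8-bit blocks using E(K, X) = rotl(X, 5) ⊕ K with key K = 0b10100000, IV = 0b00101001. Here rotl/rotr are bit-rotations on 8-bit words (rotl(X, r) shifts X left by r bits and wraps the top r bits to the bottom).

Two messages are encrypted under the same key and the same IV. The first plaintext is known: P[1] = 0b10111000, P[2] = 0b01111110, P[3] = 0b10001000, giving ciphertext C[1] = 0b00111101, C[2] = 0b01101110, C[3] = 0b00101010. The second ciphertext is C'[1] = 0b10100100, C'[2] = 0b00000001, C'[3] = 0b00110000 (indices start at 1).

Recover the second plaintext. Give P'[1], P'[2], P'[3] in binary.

P'[1] = 0b00100001, P'[2] = 0b00010001, P'[3] = 0b10010010

In OFB with a reused IV, both messages share the same keystream S_i, so C_i ⊕ C'_i = P_i ⊕ P'_i and thus P'_i = P_i ⊕ C_i ⊕ C'_i.
P'[1]: 0b10111000 ⊕ 0b00111101 ⊕ 0b10100100 = 0b00100001.
P'[2]: 0b01111110 ⊕ 0b01101110 ⊕ 0b00000001 = 0b00010001.
P'[3]: 0b10001000 ⊕ 0b00101010 ⊕ 0b00110000 = 0b10010010.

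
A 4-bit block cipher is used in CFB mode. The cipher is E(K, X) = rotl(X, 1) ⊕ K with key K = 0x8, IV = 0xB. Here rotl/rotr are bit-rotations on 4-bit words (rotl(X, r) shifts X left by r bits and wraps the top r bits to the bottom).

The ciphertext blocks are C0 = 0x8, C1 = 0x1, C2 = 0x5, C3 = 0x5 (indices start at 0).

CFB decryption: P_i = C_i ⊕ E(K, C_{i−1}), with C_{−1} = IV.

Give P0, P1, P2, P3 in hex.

P0: E(K, 0xB) = 0xF; 0x8 ⊕ 0xF = 0x7.
P1: E(K, 0x8) = 0x9; 0x1 ⊕ 0x9 = 0x8.
P2: E(K, 0x1) = 0xA; 0x5 ⊕ 0xA = 0xF.
P3: E(K, 0x5) = 0x2; 0x5 ⊕ 0x2 = 0x7.

P0 = 0x7, P1 = 0x8, P2 = 0xF, P3 = 0x7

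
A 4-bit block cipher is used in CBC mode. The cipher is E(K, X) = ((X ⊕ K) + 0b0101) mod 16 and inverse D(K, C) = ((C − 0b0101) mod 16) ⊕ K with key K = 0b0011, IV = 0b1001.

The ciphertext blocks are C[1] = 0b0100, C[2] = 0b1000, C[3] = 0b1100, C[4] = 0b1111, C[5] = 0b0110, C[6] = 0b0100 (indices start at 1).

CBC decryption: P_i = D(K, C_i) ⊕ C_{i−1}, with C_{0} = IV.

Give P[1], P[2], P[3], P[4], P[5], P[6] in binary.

P[1]: D(K, 0b0100) = 0b1100; 0b1100 ⊕ 0b1001 = 0b0101.
P[2]: D(K, 0b1000) = 0b0000; 0b0000 ⊕ 0b0100 = 0b0100.
P[3]: D(K, 0b1100) = 0b0100; 0b0100 ⊕ 0b1000 = 0b1100.
P[4]: D(K, 0b1111) = 0b1001; 0b1001 ⊕ 0b1100 = 0b0101.
P[5]: D(K, 0b0110) = 0b0010; 0b0010 ⊕ 0b1111 = 0b1101.
P[6]: D(K, 0b0100) = 0b1100; 0b1100 ⊕ 0b0110 = 0b1010.

P[1] = 0b0101, P[2] = 0b0100, P[3] = 0b1100, P[4] = 0b0101, P[5] = 0b1101, P[6] = 0b1010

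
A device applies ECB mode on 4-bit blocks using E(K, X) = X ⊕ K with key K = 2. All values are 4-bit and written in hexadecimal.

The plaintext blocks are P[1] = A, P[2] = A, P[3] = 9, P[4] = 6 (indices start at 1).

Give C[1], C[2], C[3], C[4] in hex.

C[1] = 8, C[2] = 8, C[3] = B, C[4] = 4

ECB encryption: C_i = E(K, P_i).
C[1]: E(K, A) = 8.
C[2]: E(K, A) = 8.
C[3]: E(K, 9) = B.
C[4]: E(K, 6) = 4.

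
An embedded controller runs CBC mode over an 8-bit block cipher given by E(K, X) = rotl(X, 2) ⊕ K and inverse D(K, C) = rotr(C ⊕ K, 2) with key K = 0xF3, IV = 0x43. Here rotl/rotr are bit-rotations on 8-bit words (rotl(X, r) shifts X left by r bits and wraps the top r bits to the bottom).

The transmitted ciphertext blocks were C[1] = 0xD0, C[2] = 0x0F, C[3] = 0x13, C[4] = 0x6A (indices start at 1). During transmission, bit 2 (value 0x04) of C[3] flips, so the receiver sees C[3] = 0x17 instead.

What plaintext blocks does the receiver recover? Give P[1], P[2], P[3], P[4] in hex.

P[1] = 0x8B, P[2] = 0xEF, P[3] = 0x36, P[4] = 0x71

CBC decryption: P_i = D(K, C_i) ⊕ C_{i−1}, with C_{0} = IV.
Only C[3] changed, to 0x17. In CBC, a change in C_i garbles P_i and flips the same bit in P_{i+1}. Decrypting the received ciphertext:
P[1]: D(K, 0xD0) = 0xC8; 0xC8 ⊕ 0x43 = 0x8B.
P[2]: D(K, 0x0F) = 0x3F; 0x3F ⊕ 0xD0 = 0xEF.
P[3]: D(K, 0x17) = 0x39; 0x39 ⊕ 0x0F = 0x36.
P[4]: D(K, 0x6A) = 0x66; 0x66 ⊕ 0x17 = 0x71.
Blocks that differ from the original plaintext: P[3], P[4].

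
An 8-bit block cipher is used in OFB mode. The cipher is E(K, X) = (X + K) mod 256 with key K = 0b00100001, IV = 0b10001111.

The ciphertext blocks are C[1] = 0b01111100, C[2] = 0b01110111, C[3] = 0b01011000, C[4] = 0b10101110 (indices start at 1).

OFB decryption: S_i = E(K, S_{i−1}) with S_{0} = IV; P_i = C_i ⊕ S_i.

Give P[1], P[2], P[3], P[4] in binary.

P[1] = 0b11001100, P[2] = 0b10100110, P[3] = 0b10101010, P[4] = 0b10111101

P[1]: S = E(K, 0b10001111) = 0b10110000; 0b01111100 ⊕ 0b10110000 = 0b11001100.
P[2]: S = E(K, 0b10110000) = 0b11010001; 0b01110111 ⊕ 0b11010001 = 0b10100110.
P[3]: S = E(K, 0b11010001) = 0b11110010; 0b01011000 ⊕ 0b11110010 = 0b10101010.
P[4]: S = E(K, 0b11110010) = 0b00010011; 0b10101110 ⊕ 0b00010011 = 0b10111101.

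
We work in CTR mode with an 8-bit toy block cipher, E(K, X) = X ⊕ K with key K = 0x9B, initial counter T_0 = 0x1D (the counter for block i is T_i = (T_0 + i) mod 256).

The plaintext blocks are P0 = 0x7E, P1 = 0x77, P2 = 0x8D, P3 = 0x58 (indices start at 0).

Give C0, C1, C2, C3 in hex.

CTR encryption: S_i = E(K, T_i) where T_i is the counter for block i; C_i = P_i ⊕ S_i.
C0: T = 0x1D, S = E(K, T) = 0x86; 0x7E ⊕ 0x86 = 0xF8.
C1: T = 0x1E, S = E(K, T) = 0x85; 0x77 ⊕ 0x85 = 0xF2.
C2: T = 0x1F, S = E(K, T) = 0x84; 0x8D ⊕ 0x84 = 0x09.
C3: T = 0x20, S = E(K, T) = 0xBB; 0x58 ⊕ 0xBB = 0xE3.

C0 = 0xF8, C1 = 0xF2, C2 = 0x09, C3 = 0xE3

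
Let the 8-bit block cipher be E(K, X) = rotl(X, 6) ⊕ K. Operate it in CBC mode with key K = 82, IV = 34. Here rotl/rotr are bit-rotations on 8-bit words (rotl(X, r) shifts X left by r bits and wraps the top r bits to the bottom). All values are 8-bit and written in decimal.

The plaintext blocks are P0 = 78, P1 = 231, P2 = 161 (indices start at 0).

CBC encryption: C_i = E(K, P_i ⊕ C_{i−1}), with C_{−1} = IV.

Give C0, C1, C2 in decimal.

C0 = 73, C1 = 249, C2 = 68

C0: P0 ⊕ 34 = 108; E(K, 108) = 73.
C1: P1 ⊕ 73 = 174; E(K, 174) = 249.
C2: P2 ⊕ 249 = 88; E(K, 88) = 68.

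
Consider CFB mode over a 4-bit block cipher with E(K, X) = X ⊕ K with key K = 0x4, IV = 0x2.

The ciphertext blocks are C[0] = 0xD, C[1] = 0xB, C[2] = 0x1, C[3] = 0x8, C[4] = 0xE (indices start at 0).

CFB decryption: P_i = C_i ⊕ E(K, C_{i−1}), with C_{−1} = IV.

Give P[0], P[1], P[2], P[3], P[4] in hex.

P[0]: E(K, 0x2) = 0x6; 0xD ⊕ 0x6 = 0xB.
P[1]: E(K, 0xD) = 0x9; 0xB ⊕ 0x9 = 0x2.
P[2]: E(K, 0xB) = 0xF; 0x1 ⊕ 0xF = 0xE.
P[3]: E(K, 0x1) = 0x5; 0x8 ⊕ 0x5 = 0xD.
P[4]: E(K, 0x8) = 0xC; 0xE ⊕ 0xC = 0x2.

P[0] = 0xB, P[1] = 0x2, P[2] = 0xE, P[3] = 0xD, P[4] = 0x2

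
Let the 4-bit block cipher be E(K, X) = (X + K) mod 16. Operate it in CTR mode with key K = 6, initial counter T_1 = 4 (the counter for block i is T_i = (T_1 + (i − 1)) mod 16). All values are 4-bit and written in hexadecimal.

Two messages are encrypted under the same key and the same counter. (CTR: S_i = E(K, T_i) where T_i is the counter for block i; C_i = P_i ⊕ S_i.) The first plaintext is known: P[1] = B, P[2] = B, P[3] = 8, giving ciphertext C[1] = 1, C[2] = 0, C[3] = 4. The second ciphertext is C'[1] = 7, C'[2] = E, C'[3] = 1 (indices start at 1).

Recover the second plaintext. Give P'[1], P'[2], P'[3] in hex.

In CTR with a reused counter, both messages share the same keystream S_i, so C_i ⊕ C'_i = P_i ⊕ P'_i and thus P'_i = P_i ⊕ C_i ⊕ C'_i.
P'[1]: B ⊕ 1 ⊕ 7 = D.
P'[2]: B ⊕ 0 ⊕ E = 5.
P'[3]: 8 ⊕ 4 ⊕ 1 = D.

P'[1] = D, P'[2] = 5, P'[3] = D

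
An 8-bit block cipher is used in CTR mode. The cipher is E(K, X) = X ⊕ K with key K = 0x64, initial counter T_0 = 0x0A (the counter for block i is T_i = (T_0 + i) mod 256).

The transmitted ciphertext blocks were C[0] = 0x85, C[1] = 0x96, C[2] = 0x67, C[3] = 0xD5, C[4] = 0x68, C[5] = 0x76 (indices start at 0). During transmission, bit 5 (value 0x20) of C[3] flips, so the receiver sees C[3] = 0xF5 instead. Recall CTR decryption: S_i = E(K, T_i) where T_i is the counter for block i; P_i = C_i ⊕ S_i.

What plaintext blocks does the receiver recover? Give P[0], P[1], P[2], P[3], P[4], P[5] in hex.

P[0] = 0xEB, P[1] = 0xF9, P[2] = 0x0F, P[3] = 0x9C, P[4] = 0x02, P[5] = 0x1D

Only C[3] changed, to 0xF5. In CTR, a change in C_i flips the same bit in P_i only; the keystream is unaffected. Decrypting the received ciphertext:
P[0]: T = 0x0A, S = E(K, T) = 0x6E; 0x85 ⊕ 0x6E = 0xEB.
P[1]: T = 0x0B, S = E(K, T) = 0x6F; 0x96 ⊕ 0x6F = 0xF9.
P[2]: T = 0x0C, S = E(K, T) = 0x68; 0x67 ⊕ 0x68 = 0x0F.
P[3]: T = 0x0D, S = E(K, T) = 0x69; 0xF5 ⊕ 0x69 = 0x9C.
P[4]: T = 0x0E, S = E(K, T) = 0x6A; 0x68 ⊕ 0x6A = 0x02.
P[5]: T = 0x0F, S = E(K, T) = 0x6B; 0x76 ⊕ 0x6B = 0x1D.
Blocks that differ from the original plaintext: P[3].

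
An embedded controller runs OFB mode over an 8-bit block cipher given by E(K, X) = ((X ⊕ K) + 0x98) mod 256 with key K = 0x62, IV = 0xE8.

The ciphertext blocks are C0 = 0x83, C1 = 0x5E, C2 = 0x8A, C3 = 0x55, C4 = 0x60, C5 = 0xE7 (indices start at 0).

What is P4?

P4 = 0x22

OFB decryption: S_i = E(K, S_{i−1}) with S_{−1} = IV; P_i = C_i ⊕ S_i.
P0: S = E(K, 0xE8) = 0x22; 0x83 ⊕ 0x22 = 0xA1.
P1: S = E(K, 0x22) = 0xD8; 0x5E ⊕ 0xD8 = 0x86.
P2: S = E(K, 0xD8) = 0x52; 0x8A ⊕ 0x52 = 0xD8.
P3: S = E(K, 0x52) = 0xC8; 0x55 ⊕ 0xC8 = 0x9D.
P4: S = E(K, 0xC8) = 0x42; 0x60 ⊕ 0x42 = 0x22.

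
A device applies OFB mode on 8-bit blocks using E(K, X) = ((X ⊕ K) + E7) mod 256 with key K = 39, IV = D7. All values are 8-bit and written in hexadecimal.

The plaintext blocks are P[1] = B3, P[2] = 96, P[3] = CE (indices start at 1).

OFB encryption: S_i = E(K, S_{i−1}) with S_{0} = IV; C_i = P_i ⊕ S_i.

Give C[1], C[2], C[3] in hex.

C[1] = 66, C[2] = 45, C[3] = 1F

C[1]: S = E(K, D7) = D5; B3 ⊕ D5 = 66.
C[2]: S = E(K, D5) = D3; 96 ⊕ D3 = 45.
C[3]: S = E(K, D3) = D1; CE ⊕ D1 = 1F.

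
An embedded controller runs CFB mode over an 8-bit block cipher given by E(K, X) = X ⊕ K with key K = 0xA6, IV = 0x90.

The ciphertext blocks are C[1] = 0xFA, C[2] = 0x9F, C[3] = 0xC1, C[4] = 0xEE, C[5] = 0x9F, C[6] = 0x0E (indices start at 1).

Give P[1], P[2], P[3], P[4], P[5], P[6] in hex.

P[1] = 0xCC, P[2] = 0xC3, P[3] = 0xF8, P[4] = 0x89, P[5] = 0xD7, P[6] = 0x37

CFB decryption: P_i = C_i ⊕ E(K, C_{i−1}), with C_{0} = IV.
P[1]: E(K, 0x90) = 0x36; 0xFA ⊕ 0x36 = 0xCC.
P[2]: E(K, 0xFA) = 0x5C; 0x9F ⊕ 0x5C = 0xC3.
P[3]: E(K, 0x9F) = 0x39; 0xC1 ⊕ 0x39 = 0xF8.
P[4]: E(K, 0xC1) = 0x67; 0xEE ⊕ 0x67 = 0x89.
P[5]: E(K, 0xEE) = 0x48; 0x9F ⊕ 0x48 = 0xD7.
P[6]: E(K, 0x9F) = 0x39; 0x0E ⊕ 0x39 = 0x37.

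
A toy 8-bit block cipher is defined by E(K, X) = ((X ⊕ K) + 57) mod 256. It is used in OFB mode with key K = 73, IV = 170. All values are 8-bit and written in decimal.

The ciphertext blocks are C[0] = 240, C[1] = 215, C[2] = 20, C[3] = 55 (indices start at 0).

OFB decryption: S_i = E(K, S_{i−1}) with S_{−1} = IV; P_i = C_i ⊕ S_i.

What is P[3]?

P[3] = 181

P[0]: S = E(K, 170) = 28; 240 ⊕ 28 = 236.
P[1]: S = E(K, 28) = 142; 215 ⊕ 142 = 89.
P[2]: S = E(K, 142) = 0; 20 ⊕ 0 = 20.
P[3]: S = E(K, 0) = 130; 55 ⊕ 130 = 181.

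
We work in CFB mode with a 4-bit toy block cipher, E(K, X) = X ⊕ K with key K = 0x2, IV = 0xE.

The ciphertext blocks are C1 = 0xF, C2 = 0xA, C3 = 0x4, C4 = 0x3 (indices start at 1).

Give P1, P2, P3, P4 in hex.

CFB decryption: P_i = C_i ⊕ E(K, C_{i−1}), with C_{0} = IV.
P1: E(K, 0xE) = 0xC; 0xF ⊕ 0xC = 0x3.
P2: E(K, 0xF) = 0xD; 0xA ⊕ 0xD = 0x7.
P3: E(K, 0xA) = 0x8; 0x4 ⊕ 0x8 = 0xC.
P4: E(K, 0x4) = 0x6; 0x3 ⊕ 0x6 = 0x5.

P1 = 0x3, P2 = 0x7, P3 = 0xC, P4 = 0x5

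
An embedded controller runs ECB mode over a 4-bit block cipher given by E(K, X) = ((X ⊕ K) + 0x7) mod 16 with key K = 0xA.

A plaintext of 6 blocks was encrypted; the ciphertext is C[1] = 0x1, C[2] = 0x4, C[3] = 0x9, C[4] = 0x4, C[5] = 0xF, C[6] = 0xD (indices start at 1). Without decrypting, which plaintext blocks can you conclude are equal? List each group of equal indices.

ECB encrypts each block independently with the same key, so equal ciphertext blocks imply equal plaintext blocks.
C[2] = C[4] = 0x4, so P[2] = P[4].

P[2] = P[4]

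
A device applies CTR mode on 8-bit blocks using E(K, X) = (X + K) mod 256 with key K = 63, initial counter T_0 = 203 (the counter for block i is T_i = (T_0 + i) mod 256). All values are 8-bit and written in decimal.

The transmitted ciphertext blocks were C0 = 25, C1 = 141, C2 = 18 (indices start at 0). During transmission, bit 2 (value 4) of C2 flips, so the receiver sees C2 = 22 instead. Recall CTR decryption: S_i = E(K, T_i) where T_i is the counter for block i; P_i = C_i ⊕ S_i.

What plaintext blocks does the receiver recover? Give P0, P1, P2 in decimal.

Only C2 changed, to 22. In CTR, a change in C_i flips the same bit in P_i only; the keystream is unaffected. Decrypting the received ciphertext:
P0: T = 203, S = E(K, T) = 10; 25 ⊕ 10 = 19.
P1: T = 204, S = E(K, T) = 11; 141 ⊕ 11 = 134.
P2: T = 205, S = E(K, T) = 12; 22 ⊕ 12 = 26.
Blocks that differ from the original plaintext: P2.

P0 = 19, P1 = 134, P2 = 26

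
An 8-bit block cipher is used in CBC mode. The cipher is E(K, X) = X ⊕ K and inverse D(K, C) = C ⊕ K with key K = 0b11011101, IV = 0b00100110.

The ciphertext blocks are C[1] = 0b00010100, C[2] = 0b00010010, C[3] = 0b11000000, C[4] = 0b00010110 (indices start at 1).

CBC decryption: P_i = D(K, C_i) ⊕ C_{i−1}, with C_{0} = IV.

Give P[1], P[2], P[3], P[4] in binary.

P[1]: D(K, 0b00010100) = 0b11001001; 0b11001001 ⊕ 0b00100110 = 0b11101111.
P[2]: D(K, 0b00010010) = 0b11001111; 0b11001111 ⊕ 0b00010100 = 0b11011011.
P[3]: D(K, 0b11000000) = 0b00011101; 0b00011101 ⊕ 0b00010010 = 0b00001111.
P[4]: D(K, 0b00010110) = 0b11001011; 0b11001011 ⊕ 0b11000000 = 0b00001011.

P[1] = 0b11101111, P[2] = 0b11011011, P[3] = 0b00001111, P[4] = 0b00001011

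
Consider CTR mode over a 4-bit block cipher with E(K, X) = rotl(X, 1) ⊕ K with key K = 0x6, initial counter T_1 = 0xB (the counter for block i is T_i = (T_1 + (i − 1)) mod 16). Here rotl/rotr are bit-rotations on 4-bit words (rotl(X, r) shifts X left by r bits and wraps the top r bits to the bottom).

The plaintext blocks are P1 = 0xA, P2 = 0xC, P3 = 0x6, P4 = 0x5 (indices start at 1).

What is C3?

CTR encryption: S_i = E(K, T_i) where T_i is the counter for block i; C_i = P_i ⊕ S_i.
C1: T = 0xB, S = E(K, T) = 0x1; 0xA ⊕ 0x1 = 0xB.
C2: T = 0xC, S = E(K, T) = 0xF; 0xC ⊕ 0xF = 0x3.
C3: T = 0xD, S = E(K, T) = 0xD; 0x6 ⊕ 0xD = 0xB.

C3 = 0xB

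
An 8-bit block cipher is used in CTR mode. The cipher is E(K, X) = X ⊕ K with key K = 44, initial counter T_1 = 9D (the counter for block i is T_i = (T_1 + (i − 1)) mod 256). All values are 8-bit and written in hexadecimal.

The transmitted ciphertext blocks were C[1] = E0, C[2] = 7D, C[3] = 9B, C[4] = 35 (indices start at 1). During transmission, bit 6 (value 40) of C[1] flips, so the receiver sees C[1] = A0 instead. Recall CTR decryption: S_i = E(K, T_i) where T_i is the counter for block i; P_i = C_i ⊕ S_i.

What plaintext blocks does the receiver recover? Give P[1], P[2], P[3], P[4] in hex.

P[1] = 79, P[2] = A7, P[3] = 40, P[4] = D1

Only C[1] changed, to A0. In CTR, a change in C_i flips the same bit in P_i only; the keystream is unaffected. Decrypting the received ciphertext:
P[1]: T = 9D, S = E(K, T) = D9; A0 ⊕ D9 = 79.
P[2]: T = 9E, S = E(K, T) = DA; 7D ⊕ DA = A7.
P[3]: T = 9F, S = E(K, T) = DB; 9B ⊕ DB = 40.
P[4]: T = A0, S = E(K, T) = E4; 35 ⊕ E4 = D1.
Blocks that differ from the original plaintext: P[1].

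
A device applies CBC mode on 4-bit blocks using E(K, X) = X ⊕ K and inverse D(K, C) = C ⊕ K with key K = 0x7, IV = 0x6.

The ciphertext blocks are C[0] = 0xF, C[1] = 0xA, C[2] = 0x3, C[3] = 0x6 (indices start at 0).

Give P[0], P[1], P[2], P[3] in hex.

P[0] = 0xE, P[1] = 0x2, P[2] = 0xE, P[3] = 0x2

CBC decryption: P_i = D(K, C_i) ⊕ C_{i−1}, with C_{−1} = IV.
P[0]: D(K, 0xF) = 0x8; 0x8 ⊕ 0x6 = 0xE.
P[1]: D(K, 0xA) = 0xD; 0xD ⊕ 0xF = 0x2.
P[2]: D(K, 0x3) = 0x4; 0x4 ⊕ 0xA = 0xE.
P[3]: D(K, 0x6) = 0x1; 0x1 ⊕ 0x3 = 0x2.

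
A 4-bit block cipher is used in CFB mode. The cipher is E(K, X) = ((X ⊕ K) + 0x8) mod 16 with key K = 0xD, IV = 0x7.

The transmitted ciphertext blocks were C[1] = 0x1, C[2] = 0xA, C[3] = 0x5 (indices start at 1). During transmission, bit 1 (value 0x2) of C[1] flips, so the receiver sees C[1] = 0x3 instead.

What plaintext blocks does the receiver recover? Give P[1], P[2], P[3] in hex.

CFB decryption: P_i = C_i ⊕ E(K, C_{i−1}), with C_{0} = IV.
Only C[1] changed, to 0x3. In CFB, a change in C_i flips the same bit in P_i and garbles P_{i+1}. Decrypting the received ciphertext:
P[1]: E(K, 0x7) = 0x2; 0x3 ⊕ 0x2 = 0x1.
P[2]: E(K, 0x3) = 0x6; 0xA ⊕ 0x6 = 0xC.
P[3]: E(K, 0xA) = 0xF; 0x5 ⊕ 0xF = 0xA.
Blocks that differ from the original plaintext: P[1], P[2].

P[1] = 0x1, P[2] = 0xC, P[3] = 0xA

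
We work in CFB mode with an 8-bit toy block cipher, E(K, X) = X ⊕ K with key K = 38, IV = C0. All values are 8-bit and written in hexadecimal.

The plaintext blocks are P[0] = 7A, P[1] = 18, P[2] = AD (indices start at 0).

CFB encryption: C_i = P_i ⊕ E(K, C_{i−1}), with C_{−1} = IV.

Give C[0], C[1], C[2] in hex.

C[0] = 82, C[1] = A2, C[2] = 37

C[0]: E(K, C0) = F8; 7A ⊕ F8 = 82.
C[1]: E(K, 82) = BA; 18 ⊕ BA = A2.
C[2]: E(K, A2) = 9A; AD ⊕ 9A = 37.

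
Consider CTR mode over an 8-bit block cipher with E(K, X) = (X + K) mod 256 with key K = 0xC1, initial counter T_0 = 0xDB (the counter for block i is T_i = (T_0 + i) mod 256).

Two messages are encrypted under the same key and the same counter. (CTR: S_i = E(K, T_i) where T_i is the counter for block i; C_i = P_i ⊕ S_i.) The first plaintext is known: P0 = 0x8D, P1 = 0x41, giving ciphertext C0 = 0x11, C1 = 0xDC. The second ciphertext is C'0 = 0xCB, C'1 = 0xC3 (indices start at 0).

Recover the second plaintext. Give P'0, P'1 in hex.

In CTR with a reused counter, both messages share the same keystream S_i, so C_i ⊕ C'_i = P_i ⊕ P'_i and thus P'_i = P_i ⊕ C_i ⊕ C'_i.
P'0: 0x8D ⊕ 0x11 ⊕ 0xCB = 0x57.
P'1: 0x41 ⊕ 0xDC ⊕ 0xC3 = 0x5E.

P'0 = 0x57, P'1 = 0x5E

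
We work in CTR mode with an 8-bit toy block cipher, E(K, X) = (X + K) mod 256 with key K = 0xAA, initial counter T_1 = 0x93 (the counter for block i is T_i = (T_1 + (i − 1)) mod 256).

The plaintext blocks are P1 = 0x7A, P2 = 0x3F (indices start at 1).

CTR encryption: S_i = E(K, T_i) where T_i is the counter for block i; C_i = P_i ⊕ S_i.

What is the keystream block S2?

0x3E

C1: T = 0x93, S = E(K, T) = 0x3D; 0x7A ⊕ 0x3D = 0x47.
C2: T = 0x94, S = E(K, T) = 0x3E; 0x3F ⊕ 0x3E = 0x01.
So S2 = 0x3E.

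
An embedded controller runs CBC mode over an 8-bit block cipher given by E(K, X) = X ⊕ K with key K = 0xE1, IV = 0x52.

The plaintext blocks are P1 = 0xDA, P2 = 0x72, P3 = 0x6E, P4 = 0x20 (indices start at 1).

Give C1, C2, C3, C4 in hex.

CBC encryption: C_i = E(K, P_i ⊕ C_{i−1}), with C_{0} = IV.
C1: P1 ⊕ 0x52 = 0x88; E(K, 0x88) = 0x69.
C2: P2 ⊕ 0x69 = 0x1B; E(K, 0x1B) = 0xFA.
C3: P3 ⊕ 0xFA = 0x94; E(K, 0x94) = 0x75.
C4: P4 ⊕ 0x75 = 0x55; E(K, 0x55) = 0xB4.

C1 = 0x69, C2 = 0xFA, C3 = 0x75, C4 = 0xB4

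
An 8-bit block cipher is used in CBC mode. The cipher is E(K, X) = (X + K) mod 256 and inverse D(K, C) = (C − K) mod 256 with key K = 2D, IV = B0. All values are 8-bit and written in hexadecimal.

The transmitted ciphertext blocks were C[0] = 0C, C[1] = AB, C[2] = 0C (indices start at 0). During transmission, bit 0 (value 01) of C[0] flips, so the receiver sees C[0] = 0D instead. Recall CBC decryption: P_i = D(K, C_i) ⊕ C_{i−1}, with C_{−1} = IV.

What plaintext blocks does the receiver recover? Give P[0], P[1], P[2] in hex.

P[0] = 50, P[1] = 73, P[2] = 74

Only C[0] changed, to 0D. In CBC, a change in C_i garbles P_i and flips the same bit in P_{i+1}. Decrypting the received ciphertext:
P[0]: D(K, 0D) = E0; E0 ⊕ B0 = 50.
P[1]: D(K, AB) = 7E; 7E ⊕ 0D = 73.
P[2]: D(K, 0C) = DF; DF ⊕ AB = 74.
Blocks that differ from the original plaintext: P[0], P[1].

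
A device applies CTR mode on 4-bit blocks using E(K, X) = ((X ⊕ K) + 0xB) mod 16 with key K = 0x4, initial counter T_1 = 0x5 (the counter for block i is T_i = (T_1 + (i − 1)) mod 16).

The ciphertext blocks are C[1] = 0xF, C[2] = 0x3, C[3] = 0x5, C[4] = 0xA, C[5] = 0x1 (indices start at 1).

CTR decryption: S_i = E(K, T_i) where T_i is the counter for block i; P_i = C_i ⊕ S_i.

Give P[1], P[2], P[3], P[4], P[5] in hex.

P[1] = 0x3, P[2] = 0xE, P[3] = 0xB, P[4] = 0xD, P[5] = 0x9

P[1]: T = 0x5, S = E(K, T) = 0xC; 0xF ⊕ 0xC = 0x3.
P[2]: T = 0x6, S = E(K, T) = 0xD; 0x3 ⊕ 0xD = 0xE.
P[3]: T = 0x7, S = E(K, T) = 0xE; 0x5 ⊕ 0xE = 0xB.
P[4]: T = 0x8, S = E(K, T) = 0x7; 0xA ⊕ 0x7 = 0xD.
P[5]: T = 0x9, S = E(K, T) = 0x8; 0x1 ⊕ 0x8 = 0x9.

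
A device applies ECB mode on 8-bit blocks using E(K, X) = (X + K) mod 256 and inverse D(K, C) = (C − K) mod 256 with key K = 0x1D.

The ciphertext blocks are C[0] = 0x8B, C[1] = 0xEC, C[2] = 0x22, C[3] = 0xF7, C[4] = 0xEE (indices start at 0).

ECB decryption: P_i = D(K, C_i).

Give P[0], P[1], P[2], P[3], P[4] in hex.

P[0]: D(K, 0x8B) = 0x6E.
P[1]: D(K, 0xEC) = 0xCF.
P[2]: D(K, 0x22) = 0x05.
P[3]: D(K, 0xF7) = 0xDA.
P[4]: D(K, 0xEE) = 0xD1.

P[0] = 0x6E, P[1] = 0xCF, P[2] = 0x05, P[3] = 0xDA, P[4] = 0xD1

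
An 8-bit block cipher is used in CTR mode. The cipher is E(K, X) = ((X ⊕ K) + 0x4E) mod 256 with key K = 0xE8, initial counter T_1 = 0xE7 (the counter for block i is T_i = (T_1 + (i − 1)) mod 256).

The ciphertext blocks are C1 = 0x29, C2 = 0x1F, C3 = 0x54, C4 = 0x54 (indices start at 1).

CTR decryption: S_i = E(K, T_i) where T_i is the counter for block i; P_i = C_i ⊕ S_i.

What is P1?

P1 = 0x74

P1: T = 0xE7, S = E(K, T) = 0x5D; 0x29 ⊕ 0x5D = 0x74.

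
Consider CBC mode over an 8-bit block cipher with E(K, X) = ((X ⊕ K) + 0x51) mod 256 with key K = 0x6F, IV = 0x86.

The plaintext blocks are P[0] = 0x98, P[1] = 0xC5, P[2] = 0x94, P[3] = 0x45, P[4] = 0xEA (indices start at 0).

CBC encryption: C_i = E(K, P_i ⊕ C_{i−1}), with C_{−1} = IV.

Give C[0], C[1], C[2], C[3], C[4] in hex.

C[0]: P[0] ⊕ 0x86 = 0x1E; E(K, 0x1E) = 0xC2.
C[1]: P[1] ⊕ 0xC2 = 0x07; E(K, 0x07) = 0xB9.
C[2]: P[2] ⊕ 0xB9 = 0x2D; E(K, 0x2D) = 0x93.
C[3]: P[3] ⊕ 0x93 = 0xD6; E(K, 0xD6) = 0x0A.
C[4]: P[4] ⊕ 0x0A = 0xE0; E(K, 0xE0) = 0xE0.

C[0] = 0xC2, C[1] = 0xB9, C[2] = 0x93, C[3] = 0x0A, C[4] = 0xE0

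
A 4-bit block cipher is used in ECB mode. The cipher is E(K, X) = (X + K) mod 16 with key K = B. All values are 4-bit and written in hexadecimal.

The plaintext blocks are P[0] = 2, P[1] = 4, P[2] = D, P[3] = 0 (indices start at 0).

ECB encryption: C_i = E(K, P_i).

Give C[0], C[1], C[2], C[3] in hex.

C[0]: E(K, 2) = D.
C[1]: E(K, 4) = F.
C[2]: E(K, D) = 8.
C[3]: E(K, 0) = B.

C[0] = D, C[1] = F, C[2] = 8, C[3] = B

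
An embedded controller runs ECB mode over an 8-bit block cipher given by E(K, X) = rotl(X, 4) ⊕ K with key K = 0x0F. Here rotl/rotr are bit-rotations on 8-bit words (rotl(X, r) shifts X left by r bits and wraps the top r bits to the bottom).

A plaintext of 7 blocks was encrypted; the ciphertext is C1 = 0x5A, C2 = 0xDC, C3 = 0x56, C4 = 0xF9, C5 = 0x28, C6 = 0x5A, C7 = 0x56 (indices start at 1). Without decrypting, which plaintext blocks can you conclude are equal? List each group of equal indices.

ECB encrypts each block independently with the same key, so equal ciphertext blocks imply equal plaintext blocks.
C1 = C6 = 0x5A, so P1 = P6.
C3 = C7 = 0x56, so P3 = P7.

P1 = P6; P3 = P7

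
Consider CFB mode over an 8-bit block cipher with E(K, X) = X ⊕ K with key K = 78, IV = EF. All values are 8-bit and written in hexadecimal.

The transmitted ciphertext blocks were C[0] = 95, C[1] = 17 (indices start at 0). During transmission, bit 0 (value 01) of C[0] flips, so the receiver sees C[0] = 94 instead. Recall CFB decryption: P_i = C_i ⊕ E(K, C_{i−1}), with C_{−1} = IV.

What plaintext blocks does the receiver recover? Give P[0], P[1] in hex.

P[0] = 03, P[1] = FB

Only C[0] changed, to 94. In CFB, a change in C_i flips the same bit in P_i and garbles P_{i+1}. Decrypting the received ciphertext:
P[0]: E(K, EF) = 97; 94 ⊕ 97 = 03.
P[1]: E(K, 94) = EC; 17 ⊕ EC = FB.
Blocks that differ from the original plaintext: P[0], P[1].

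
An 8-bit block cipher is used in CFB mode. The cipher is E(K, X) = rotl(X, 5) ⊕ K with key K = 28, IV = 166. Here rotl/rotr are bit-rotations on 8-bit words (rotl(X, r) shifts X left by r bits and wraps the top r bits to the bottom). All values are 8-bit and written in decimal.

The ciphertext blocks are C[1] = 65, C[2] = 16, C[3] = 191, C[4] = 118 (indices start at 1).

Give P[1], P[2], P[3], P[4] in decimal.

CFB decryption: P_i = C_i ⊕ E(K, C_{i−1}), with C_{0} = IV.
P[1]: E(K, 166) = 200; 65 ⊕ 200 = 137.
P[2]: E(K, 65) = 52; 16 ⊕ 52 = 36.
P[3]: E(K, 16) = 30; 191 ⊕ 30 = 161.
P[4]: E(K, 191) = 235; 118 ⊕ 235 = 157.

P[1] = 137, P[2] = 36, P[3] = 161, P[4] = 157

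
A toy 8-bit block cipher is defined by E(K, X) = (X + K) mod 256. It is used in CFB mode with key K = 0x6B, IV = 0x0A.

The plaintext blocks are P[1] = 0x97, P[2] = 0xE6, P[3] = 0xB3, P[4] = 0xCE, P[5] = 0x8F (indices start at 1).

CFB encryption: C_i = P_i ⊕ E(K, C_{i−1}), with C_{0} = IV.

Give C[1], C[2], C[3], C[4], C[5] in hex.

C[1]: E(K, 0x0A) = 0x75; 0x97 ⊕ 0x75 = 0xE2.
C[2]: E(K, 0xE2) = 0x4D; 0xE6 ⊕ 0x4D = 0xAB.
C[3]: E(K, 0xAB) = 0x16; 0xB3 ⊕ 0x16 = 0xA5.
C[4]: E(K, 0xA5) = 0x10; 0xCE ⊕ 0x10 = 0xDE.
C[5]: E(K, 0xDE) = 0x49; 0x8F ⊕ 0x49 = 0xC6.

C[1] = 0xE2, C[2] = 0xAB, C[3] = 0xA5, C[4] = 0xDE, C[5] = 0xC6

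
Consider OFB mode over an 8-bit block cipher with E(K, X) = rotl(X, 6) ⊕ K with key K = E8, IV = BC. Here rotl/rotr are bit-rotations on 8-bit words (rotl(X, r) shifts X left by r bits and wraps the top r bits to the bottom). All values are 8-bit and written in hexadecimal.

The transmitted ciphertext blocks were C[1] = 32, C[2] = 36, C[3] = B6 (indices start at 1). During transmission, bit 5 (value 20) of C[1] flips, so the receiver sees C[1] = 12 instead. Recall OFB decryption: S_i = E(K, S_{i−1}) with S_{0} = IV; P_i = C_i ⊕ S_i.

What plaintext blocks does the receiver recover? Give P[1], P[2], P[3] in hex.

P[1] = D5, P[2] = 2F, P[3] = 18

Only C[1] changed, to 12. In OFB, a change in C_i flips the same bit in P_i only; the keystream is unaffected. Decrypting the received ciphertext:
P[1]: S = E(K, BC) = C7; 12 ⊕ C7 = D5.
P[2]: S = E(K, C7) = 19; 36 ⊕ 19 = 2F.
P[3]: S = E(K, 19) = AE; B6 ⊕ AE = 18.
Blocks that differ from the original plaintext: P[1].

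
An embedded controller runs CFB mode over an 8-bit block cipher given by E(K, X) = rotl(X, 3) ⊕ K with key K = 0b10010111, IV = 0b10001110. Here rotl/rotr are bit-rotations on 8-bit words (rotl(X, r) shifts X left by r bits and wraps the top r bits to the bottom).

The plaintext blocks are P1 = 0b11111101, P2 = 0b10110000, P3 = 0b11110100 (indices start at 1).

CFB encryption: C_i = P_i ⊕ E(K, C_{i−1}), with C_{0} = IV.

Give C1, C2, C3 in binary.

C1 = 0b00011110, C2 = 0b11010111, C3 = 0b11011101

C1: E(K, 0b10001110) = 0b11100011; 0b11111101 ⊕ 0b11100011 = 0b00011110.
C2: E(K, 0b00011110) = 0b01100111; 0b10110000 ⊕ 0b01100111 = 0b11010111.
C3: E(K, 0b11010111) = 0b00101001; 0b11110100 ⊕ 0b00101001 = 0b11011101.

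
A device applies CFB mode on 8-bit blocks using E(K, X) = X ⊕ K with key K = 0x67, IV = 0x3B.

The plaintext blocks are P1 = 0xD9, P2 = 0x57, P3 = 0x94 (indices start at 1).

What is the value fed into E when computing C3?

CFB encryption: C_i = P_i ⊕ E(K, C_{i−1}), with C_{0} = IV.
C1: E(K, 0x3B) = 0x5C; 0xD9 ⊕ 0x5C = 0x85.
C2: E(K, 0x85) = 0xE2; 0x57 ⊕ 0xE2 = 0xB5.
C3: E(K, 0xB5) = 0xD2; 0x94 ⊕ 0xD2 = 0x46.
So the input to E for block 3 is 0xB5.

0xB5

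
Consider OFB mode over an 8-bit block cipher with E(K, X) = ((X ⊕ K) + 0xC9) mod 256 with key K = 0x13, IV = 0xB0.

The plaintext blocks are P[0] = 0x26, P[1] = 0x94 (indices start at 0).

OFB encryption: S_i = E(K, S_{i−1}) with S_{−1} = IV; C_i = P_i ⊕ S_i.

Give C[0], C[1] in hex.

C[0]: S = E(K, 0xB0) = 0x6C; 0x26 ⊕ 0x6C = 0x4A.
C[1]: S = E(K, 0x6C) = 0x48; 0x94 ⊕ 0x48 = 0xDC.

C[0] = 0x4A, C[1] = 0xDC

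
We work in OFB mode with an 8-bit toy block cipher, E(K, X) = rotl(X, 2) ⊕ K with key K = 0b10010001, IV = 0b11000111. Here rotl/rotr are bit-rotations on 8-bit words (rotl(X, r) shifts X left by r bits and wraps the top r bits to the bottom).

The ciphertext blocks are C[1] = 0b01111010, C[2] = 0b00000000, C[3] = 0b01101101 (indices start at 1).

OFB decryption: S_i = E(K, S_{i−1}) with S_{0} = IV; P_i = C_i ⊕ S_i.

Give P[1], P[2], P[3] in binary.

P[1] = 0b11110100, P[2] = 0b10101011, P[3] = 0b01010010

P[1]: S = E(K, 0b11000111) = 0b10001110; 0b01111010 ⊕ 0b10001110 = 0b11110100.
P[2]: S = E(K, 0b10001110) = 0b10101011; 0b00000000 ⊕ 0b10101011 = 0b10101011.
P[3]: S = E(K, 0b10101011) = 0b00111111; 0b01101101 ⊕ 0b00111111 = 0b01010010.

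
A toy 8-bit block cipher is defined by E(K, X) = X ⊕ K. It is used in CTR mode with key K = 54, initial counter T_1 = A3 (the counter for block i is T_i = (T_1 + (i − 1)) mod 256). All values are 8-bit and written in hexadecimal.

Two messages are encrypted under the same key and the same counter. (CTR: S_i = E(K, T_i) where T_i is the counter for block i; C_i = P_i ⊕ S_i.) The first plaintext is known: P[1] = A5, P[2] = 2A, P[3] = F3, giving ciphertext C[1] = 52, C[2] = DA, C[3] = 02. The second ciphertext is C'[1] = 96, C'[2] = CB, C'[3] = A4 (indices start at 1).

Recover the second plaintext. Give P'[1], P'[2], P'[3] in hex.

P'[1] = 61, P'[2] = 3B, P'[3] = 55

In CTR with a reused counter, both messages share the same keystream S_i, so C_i ⊕ C'_i = P_i ⊕ P'_i and thus P'_i = P_i ⊕ C_i ⊕ C'_i.
P'[1]: A5 ⊕ 52 ⊕ 96 = 61.
P'[2]: 2A ⊕ DA ⊕ CB = 3B.
P'[3]: F3 ⊕ 02 ⊕ A4 = 55.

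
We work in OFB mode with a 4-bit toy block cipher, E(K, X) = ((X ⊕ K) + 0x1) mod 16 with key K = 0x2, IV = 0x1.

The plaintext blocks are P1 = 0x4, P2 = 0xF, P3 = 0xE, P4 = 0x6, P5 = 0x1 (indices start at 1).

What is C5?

C5 = 0x9

OFB encryption: S_i = E(K, S_{i−1}) with S_{0} = IV; C_i = P_i ⊕ S_i.
C1: S = E(K, 0x1) = 0x4; 0x4 ⊕ 0x4 = 0x0.
C2: S = E(K, 0x4) = 0x7; 0xF ⊕ 0x7 = 0x8.
C3: S = E(K, 0x7) = 0x6; 0xE ⊕ 0x6 = 0x8.
C4: S = E(K, 0x6) = 0x5; 0x6 ⊕ 0x5 = 0x3.
C5: S = E(K, 0x5) = 0x8; 0x1 ⊕ 0x8 = 0x9.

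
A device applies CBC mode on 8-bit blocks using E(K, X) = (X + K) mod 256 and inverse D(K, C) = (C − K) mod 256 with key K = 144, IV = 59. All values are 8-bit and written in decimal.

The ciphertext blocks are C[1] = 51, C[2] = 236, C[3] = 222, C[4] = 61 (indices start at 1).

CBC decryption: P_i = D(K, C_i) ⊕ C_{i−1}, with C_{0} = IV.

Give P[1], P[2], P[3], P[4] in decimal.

P[1]: D(K, 51) = 163; 163 ⊕ 59 = 152.
P[2]: D(K, 236) = 92; 92 ⊕ 51 = 111.
P[3]: D(K, 222) = 78; 78 ⊕ 236 = 162.
P[4]: D(K, 61) = 173; 173 ⊕ 222 = 115.

P[1] = 152, P[2] = 111, P[3] = 162, P[4] = 115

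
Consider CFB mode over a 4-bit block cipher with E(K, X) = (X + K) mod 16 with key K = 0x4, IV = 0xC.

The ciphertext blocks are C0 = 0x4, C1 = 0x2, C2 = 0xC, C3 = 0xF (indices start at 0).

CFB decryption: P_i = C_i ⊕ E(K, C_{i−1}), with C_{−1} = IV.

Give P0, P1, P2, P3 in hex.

P0: E(K, 0xC) = 0x0; 0x4 ⊕ 0x0 = 0x4.
P1: E(K, 0x4) = 0x8; 0x2 ⊕ 0x8 = 0xA.
P2: E(K, 0x2) = 0x6; 0xC ⊕ 0x6 = 0xA.
P3: E(K, 0xC) = 0x0; 0xF ⊕ 0x0 = 0xF.

P0 = 0x4, P1 = 0xA, P2 = 0xA, P3 = 0xF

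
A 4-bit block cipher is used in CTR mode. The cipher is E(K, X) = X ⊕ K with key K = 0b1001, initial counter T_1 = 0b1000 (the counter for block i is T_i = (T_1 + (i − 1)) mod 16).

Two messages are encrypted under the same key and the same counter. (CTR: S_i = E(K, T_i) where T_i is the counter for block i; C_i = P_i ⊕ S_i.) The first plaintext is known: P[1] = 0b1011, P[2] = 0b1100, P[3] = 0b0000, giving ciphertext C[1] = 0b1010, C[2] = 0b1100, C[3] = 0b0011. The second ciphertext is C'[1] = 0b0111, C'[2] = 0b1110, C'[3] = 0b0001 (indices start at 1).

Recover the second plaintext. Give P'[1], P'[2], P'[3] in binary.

P'[1] = 0b0110, P'[2] = 0b1110, P'[3] = 0b0010

In CTR with a reused counter, both messages share the same keystream S_i, so C_i ⊕ C'_i = P_i ⊕ P'_i and thus P'_i = P_i ⊕ C_i ⊕ C'_i.
P'[1]: 0b1011 ⊕ 0b1010 ⊕ 0b0111 = 0b0110.
P'[2]: 0b1100 ⊕ 0b1100 ⊕ 0b1110 = 0b1110.
P'[3]: 0b0000 ⊕ 0b0011 ⊕ 0b0001 = 0b0010.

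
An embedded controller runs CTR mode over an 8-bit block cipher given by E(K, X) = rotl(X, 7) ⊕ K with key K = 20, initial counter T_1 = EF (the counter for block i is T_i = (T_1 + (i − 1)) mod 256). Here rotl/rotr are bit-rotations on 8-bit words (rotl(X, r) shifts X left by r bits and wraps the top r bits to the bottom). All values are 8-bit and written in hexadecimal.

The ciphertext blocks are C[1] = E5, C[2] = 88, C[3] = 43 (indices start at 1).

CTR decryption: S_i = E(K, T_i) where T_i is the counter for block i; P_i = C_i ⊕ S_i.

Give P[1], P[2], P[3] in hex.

P[1]: T = EF, S = E(K, T) = D7; E5 ⊕ D7 = 32.
P[2]: T = F0, S = E(K, T) = 58; 88 ⊕ 58 = D0.
P[3]: T = F1, S = E(K, T) = D8; 43 ⊕ D8 = 9B.

P[1] = 32, P[2] = D0, P[3] = 9B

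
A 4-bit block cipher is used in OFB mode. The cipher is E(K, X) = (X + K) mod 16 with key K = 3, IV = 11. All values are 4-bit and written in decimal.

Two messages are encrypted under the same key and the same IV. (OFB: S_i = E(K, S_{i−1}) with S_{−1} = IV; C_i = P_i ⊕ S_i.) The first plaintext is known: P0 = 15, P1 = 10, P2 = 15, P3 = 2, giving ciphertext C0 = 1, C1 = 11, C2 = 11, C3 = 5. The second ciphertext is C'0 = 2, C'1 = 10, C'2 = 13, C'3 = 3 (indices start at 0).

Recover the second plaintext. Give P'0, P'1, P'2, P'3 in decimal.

In OFB with a reused IV, both messages share the same keystream S_i, so C_i ⊕ C'_i = P_i ⊕ P'_i and thus P'_i = P_i ⊕ C_i ⊕ C'_i.
P'0: 15 ⊕ 1 ⊕ 2 = 12.
P'1: 10 ⊕ 11 ⊕ 10 = 11.
P'2: 15 ⊕ 11 ⊕ 13 = 9.
P'3: 2 ⊕ 5 ⊕ 3 = 4.

P'0 = 12, P'1 = 11, P'2 = 9, P'3 = 4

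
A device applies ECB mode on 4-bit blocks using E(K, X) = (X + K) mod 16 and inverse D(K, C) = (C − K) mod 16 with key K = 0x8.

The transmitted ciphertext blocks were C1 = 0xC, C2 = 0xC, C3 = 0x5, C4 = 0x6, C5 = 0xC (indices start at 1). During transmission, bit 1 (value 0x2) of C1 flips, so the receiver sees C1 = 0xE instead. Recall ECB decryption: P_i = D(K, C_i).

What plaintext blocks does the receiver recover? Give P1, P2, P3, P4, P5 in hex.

P1 = 0x6, P2 = 0x4, P3 = 0xD, P4 = 0xE, P5 = 0x4

Only C1 changed, to 0xE. In ECB, a change in C_i affects only P_i. Decrypting the received ciphertext:
P1: D(K, 0xE) = 0x6.
P2: D(K, 0xC) = 0x4.
P3: D(K, 0x5) = 0xD.
P4: D(K, 0x6) = 0xE.
P5: D(K, 0xC) = 0x4.
Blocks that differ from the original plaintext: P1.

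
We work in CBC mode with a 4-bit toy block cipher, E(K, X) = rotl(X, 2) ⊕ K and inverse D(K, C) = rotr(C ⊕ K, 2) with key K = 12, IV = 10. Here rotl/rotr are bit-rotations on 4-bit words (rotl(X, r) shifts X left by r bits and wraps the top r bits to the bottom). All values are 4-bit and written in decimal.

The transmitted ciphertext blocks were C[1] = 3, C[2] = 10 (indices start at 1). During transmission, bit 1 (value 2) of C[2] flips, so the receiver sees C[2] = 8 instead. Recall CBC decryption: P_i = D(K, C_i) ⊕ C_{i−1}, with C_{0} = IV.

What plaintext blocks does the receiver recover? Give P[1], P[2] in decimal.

P[1] = 5, P[2] = 2

Only C[2] changed, to 8. In CBC, a change in C_i garbles P_i and flips the same bit in P_{i+1}. Decrypting the received ciphertext:
P[1]: D(K, 3) = 15; 15 ⊕ 10 = 5.
P[2]: D(K, 8) = 1; 1 ⊕ 3 = 2.
Blocks that differ from the original plaintext: P[2].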